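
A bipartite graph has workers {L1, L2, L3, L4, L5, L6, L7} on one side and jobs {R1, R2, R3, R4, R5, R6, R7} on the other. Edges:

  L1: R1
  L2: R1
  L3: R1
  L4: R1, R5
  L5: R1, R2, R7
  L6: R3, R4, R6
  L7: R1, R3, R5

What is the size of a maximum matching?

5

Unit-capacity flow: source→left, listed edges, right→sink; max matching = max flow.
Augmenting path L1→R1 (+1); matched 1.
Augmenting path L4→R5 (+1); matched 2.
Augmenting path L5→R2 (+1); matched 3.
Augmenting path L6→R3 (+1); matched 4.
Augmenting path L7→R3→L6→R4 (+1); matched 5.
No augmenting path remains; maximum matching = 5.
König certificate: {L4, L5, L6, L7, R1} is a vertex cover of size 5 (every listed pair touches it), so no matching can be larger.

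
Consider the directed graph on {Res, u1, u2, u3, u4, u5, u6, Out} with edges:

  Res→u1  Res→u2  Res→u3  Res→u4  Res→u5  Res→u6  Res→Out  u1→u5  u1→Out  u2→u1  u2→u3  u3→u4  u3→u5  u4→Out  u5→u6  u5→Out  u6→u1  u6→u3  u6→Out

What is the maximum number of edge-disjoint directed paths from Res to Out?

Assign every edge capacity 1; by Menger, the answer equals the max flow.
Path Res→Out (+1); total 1.
Path Res→u1→Out (+1); total 2.
Path Res→u4→Out (+1); total 3.
Path Res→u5→Out (+1); total 4.
Path Res→u6→Out (+1); total 5.
No residual Res→Out path; max flow = 5.
Certifying cut of size 5: {Res→Out, u1→Out, u4→Out, u5→Out, u6→Out}.

5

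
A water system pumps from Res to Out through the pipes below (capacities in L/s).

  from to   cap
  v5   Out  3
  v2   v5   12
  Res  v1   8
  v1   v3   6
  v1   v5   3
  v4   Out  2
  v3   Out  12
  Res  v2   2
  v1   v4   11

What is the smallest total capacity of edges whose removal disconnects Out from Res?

Augment Res→v1→v3→Out: bottleneck 6, flow now 6.
Augment Res→v1→v4→Out: bottleneck 2, flow now 8.
Augment Res→v2→v5→Out: bottleneck 2, flow now 10.
No augmenting path remains; maximum flow = 10.
By max-flow min-cut, the minimum cut capacity equals the max flow.
In the residual graph, reachable from Res: {Res}.
Min-cut edges: Res→v1 (8), Res→v2 (2); capacity 8 + 2 = 10.

10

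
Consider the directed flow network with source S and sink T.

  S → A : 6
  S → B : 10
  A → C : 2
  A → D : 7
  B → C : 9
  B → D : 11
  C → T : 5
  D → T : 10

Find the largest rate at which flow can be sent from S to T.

Augment S→A→C→T: bottleneck 2, flow now 2.
Augment S→A→D→T: bottleneck 4, flow now 6.
Augment S→B→C→T: bottleneck 3, flow now 9.
Augment S→B→D→T: bottleneck 6, flow now 15.
No augmenting path remains; maximum flow = 15.
In the residual graph, reachable from S: {S, A, B, C, D}.
Min-cut edges: C→T (5), D→T (10); capacity 5 + 10 = 15.
This cut is saturated, so no flow can exceed 15.

15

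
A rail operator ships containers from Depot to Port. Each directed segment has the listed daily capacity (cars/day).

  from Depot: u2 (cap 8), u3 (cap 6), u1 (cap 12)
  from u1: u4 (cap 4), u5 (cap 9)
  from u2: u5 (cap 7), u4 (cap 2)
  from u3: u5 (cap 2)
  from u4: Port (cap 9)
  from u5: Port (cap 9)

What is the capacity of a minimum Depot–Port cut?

Augment Depot→u1→u4→Port: bottleneck 4, flow now 4.
Augment Depot→u1→u5→Port: bottleneck 8, flow now 12.
Augment Depot→u2→u4→Port: bottleneck 2, flow now 14.
Augment Depot→u2→u5→Port: bottleneck 1, flow now 15.
No augmenting path remains; maximum flow = 15.
By max-flow min-cut, the minimum cut capacity equals the max flow.
In the residual graph, reachable from Depot: {Depot, u1, u2, u3, u5}.
Min-cut edges: u1→u4 (4), u2→u4 (2), u5→Port (9); capacity 4 + 2 + 9 = 15.

15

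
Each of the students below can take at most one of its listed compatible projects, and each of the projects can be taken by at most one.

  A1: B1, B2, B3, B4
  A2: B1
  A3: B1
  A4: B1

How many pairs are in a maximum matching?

2

Unit-capacity flow: source→left, listed edges, right→sink; max matching = max flow.
Augmenting path A1→B1 (+1); matched 1.
Augmenting path A2→B1→A1→B2 (+1); matched 2.
No augmenting path remains; maximum matching = 2.
König certificate: {A1, B1} is a vertex cover of size 2 (every listed pair touches it), so no matching can be larger.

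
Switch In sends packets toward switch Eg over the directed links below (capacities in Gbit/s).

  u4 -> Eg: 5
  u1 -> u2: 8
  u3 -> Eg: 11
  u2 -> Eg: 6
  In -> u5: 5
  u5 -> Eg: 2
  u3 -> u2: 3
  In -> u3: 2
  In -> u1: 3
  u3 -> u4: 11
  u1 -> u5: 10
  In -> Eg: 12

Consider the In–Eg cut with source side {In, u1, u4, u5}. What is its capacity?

Edges leaving {In, u1, u4, u5}: In→u3 (2), In→Eg (12), u1→u2 (8), u4→Eg (5), u5→Eg (2).
Cut capacity = 2 + 12 + 8 + 5 + 2 = 29.

29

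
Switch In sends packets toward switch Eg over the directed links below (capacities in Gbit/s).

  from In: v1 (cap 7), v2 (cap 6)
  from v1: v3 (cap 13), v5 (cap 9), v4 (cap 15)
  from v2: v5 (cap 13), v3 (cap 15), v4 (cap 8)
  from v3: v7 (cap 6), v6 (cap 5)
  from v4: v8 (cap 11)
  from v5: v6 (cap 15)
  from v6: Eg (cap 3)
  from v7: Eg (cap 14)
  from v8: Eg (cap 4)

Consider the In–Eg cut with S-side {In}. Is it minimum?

Yes — it is a minimum cut (capacity 13).

Given cut capacity: 7 + 6 = 13.
Augment In→v1→v3→v6→Eg: bottleneck 3, flow now 3.
Augment In→v1→v3→v7→Eg: bottleneck 4, flow now 7.
Augment In→v2→v3→v7→Eg: bottleneck 2, flow now 9.
Augment In→v2→v4→v8→Eg: bottleneck 4, flow now 13.
No augmenting path remains; maximum flow = 13.
Cut capacity 13 equals the max flow, so it is a minimum cut.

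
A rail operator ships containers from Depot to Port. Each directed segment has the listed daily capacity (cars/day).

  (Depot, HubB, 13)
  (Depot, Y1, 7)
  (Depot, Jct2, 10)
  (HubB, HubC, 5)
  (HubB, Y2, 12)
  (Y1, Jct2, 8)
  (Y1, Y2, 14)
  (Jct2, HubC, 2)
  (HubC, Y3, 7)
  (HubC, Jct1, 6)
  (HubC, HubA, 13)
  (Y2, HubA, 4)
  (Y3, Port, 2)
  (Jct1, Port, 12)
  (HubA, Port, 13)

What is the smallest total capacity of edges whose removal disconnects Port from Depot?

Augment Depot→HubB→HubC→Y3→Port: bottleneck 2, flow now 2.
Augment Depot→HubB→HubC→Jct1→Port: bottleneck 3, flow now 5.
Augment Depot→HubB→Y2→HubA→Port: bottleneck 4, flow now 9.
Augment Depot→Jct2→HubC→Jct1→Port: bottleneck 2, flow now 11.
No augmenting path remains; maximum flow = 11.
By max-flow min-cut, the minimum cut capacity equals the max flow.
In the residual graph, reachable from Depot: {Depot, HubB, Y1, Jct2, Y2}.
Min-cut edges: HubB→HubC (5), Jct2→HubC (2), Y2→HubA (4); capacity 5 + 2 + 4 = 11.

11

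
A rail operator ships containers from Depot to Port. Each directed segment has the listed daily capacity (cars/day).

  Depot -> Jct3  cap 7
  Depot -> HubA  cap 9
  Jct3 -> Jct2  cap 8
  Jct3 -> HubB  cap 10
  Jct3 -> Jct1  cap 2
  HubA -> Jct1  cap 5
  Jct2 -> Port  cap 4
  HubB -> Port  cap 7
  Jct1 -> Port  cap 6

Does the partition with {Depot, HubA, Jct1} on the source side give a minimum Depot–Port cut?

Given cut capacity: 7 + 6 = 13.
Augment Depot→Jct3→Jct2→Port: bottleneck 4, flow now 4.
Augment Depot→Jct3→HubB→Port: bottleneck 3, flow now 7.
Augment Depot→HubA→Jct1→Port: bottleneck 5, flow now 12.
No augmenting path remains; maximum flow = 12.
In the residual graph, reachable from Depot: {Depot, HubA}.
Min-cut edges: Depot→Jct3 (7), HubA→Jct1 (5); capacity 7 + 5 = 12.
Cut capacity 13 exceeds the max flow 12, so it is not minimum.

No — its capacity is 13, but the minimum cut has capacity 12.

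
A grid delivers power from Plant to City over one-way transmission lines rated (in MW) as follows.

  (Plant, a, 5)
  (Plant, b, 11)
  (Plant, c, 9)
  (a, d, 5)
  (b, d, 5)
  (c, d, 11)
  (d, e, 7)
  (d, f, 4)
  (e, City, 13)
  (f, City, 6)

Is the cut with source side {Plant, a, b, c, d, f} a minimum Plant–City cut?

Given cut capacity: 7 + 6 = 13.
Augment Plant→a→d→e→City: bottleneck 5, flow now 5.
Augment Plant→b→d→e→City: bottleneck 2, flow now 7.
Augment Plant→b→d→f→City: bottleneck 3, flow now 10.
Augment Plant→c→d→f→City: bottleneck 1, flow now 11.
No augmenting path remains; maximum flow = 11.
In the residual graph, reachable from Plant: {Plant, a, b, c, d}.
Min-cut edges: d→e (7), d→f (4); capacity 7 + 4 = 11.
Cut capacity 13 exceeds the max flow 11, so it is not minimum.

No — its capacity is 13, but the minimum cut has capacity 11.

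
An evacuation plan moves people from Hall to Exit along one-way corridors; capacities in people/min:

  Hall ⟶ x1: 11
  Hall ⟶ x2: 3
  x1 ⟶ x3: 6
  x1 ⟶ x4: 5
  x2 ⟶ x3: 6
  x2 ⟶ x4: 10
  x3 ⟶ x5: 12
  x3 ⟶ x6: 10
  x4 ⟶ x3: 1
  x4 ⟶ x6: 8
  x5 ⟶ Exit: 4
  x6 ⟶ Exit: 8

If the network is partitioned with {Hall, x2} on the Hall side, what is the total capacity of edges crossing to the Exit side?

27

Edges leaving {Hall, x2}: Hall→x1 (11), x2→x3 (6), x2→x4 (10).
Cut capacity = 11 + 6 + 10 = 27.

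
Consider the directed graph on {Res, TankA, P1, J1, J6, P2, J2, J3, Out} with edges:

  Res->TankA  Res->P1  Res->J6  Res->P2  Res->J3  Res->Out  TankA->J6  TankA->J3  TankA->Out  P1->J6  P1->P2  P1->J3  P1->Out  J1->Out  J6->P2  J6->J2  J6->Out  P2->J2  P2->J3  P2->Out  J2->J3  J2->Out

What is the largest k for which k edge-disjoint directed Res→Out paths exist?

5

Assign every edge capacity 1; by Menger, the answer equals the max flow.
Path Res→Out (+1); total 1.
Path Res→TankA→Out (+1); total 2.
Path Res→P1→Out (+1); total 3.
Path Res→J6→Out (+1); total 4.
Path Res→P2→Out (+1); total 5.
No residual Res→Out path; max flow = 5.
Certifying cut of size 5: {Res→J6, Res→Out, Res→P1, Res→P2, Res→TankA}.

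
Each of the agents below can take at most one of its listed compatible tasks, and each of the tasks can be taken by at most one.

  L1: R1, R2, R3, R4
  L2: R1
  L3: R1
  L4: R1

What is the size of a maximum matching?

2

Unit-capacity flow: source→left, listed edges, right→sink; max matching = max flow.
Augmenting path L1→R1 (+1); matched 1.
Augmenting path L2→R1→L1→R2 (+1); matched 2.
No augmenting path remains; maximum matching = 2.
König certificate: {L1, R1} is a vertex cover of size 2 (every listed pair touches it), so no matching can be larger.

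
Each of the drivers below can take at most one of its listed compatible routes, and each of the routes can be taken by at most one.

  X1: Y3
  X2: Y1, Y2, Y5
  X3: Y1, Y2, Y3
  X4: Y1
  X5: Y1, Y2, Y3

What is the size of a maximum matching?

4

Unit-capacity flow: source→left, listed edges, right→sink; max matching = max flow.
Augmenting path X1→Y3 (+1); matched 1.
Augmenting path X2→Y1 (+1); matched 2.
Augmenting path X3→Y2 (+1); matched 3.
Augmenting path X4→Y1→X2→Y5 (+1); matched 4.
No augmenting path remains; maximum matching = 4.
König certificate: {X2, Y1, Y2, Y3} is a vertex cover of size 4 (every listed pair touches it), so no matching can be larger.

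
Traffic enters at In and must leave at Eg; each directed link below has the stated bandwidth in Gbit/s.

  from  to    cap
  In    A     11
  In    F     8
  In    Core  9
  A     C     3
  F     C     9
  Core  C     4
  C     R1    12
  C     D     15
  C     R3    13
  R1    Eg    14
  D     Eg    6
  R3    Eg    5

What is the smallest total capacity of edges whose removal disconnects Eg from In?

Augment In→A→C→R1→Eg: bottleneck 3, flow now 3.
Augment In→F→C→R1→Eg: bottleneck 8, flow now 11.
Augment In→Core→C→R1→Eg: bottleneck 1, flow now 12.
Augment In→Core→C→D→Eg: bottleneck 3, flow now 15.
No augmenting path remains; maximum flow = 15.
By max-flow min-cut, the minimum cut capacity equals the max flow.
In the residual graph, reachable from In: {In, A, Core}.
Min-cut edges: In→F (8), A→C (3), Core→C (4); capacity 8 + 3 + 4 = 15.

15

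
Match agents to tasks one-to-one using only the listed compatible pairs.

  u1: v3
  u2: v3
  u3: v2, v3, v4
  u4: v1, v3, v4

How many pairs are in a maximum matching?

3

Unit-capacity flow: source→left, listed edges, right→sink; max matching = max flow.
Augmenting path u1→v3 (+1); matched 1.
Augmenting path u3→v2 (+1); matched 2.
Augmenting path u4→v1 (+1); matched 3.
No augmenting path remains; maximum matching = 3.
König certificate: {u3, u4, v3} is a vertex cover of size 3 (every listed pair touches it), so no matching can be larger.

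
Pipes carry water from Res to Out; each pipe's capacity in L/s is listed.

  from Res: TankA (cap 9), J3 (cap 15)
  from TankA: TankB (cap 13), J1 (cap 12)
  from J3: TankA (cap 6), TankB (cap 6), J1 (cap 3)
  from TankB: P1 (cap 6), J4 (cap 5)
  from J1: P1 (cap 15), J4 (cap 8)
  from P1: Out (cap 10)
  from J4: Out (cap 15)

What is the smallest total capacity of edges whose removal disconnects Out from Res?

23

Augment Res→TankA→TankB→P1→Out: bottleneck 6, flow now 6.
Augment Res→TankA→TankB→J4→Out: bottleneck 3, flow now 9.
Augment Res→J3→TankB→J4→Out: bottleneck 2, flow now 11.
Augment Res→J3→J1→P1→Out: bottleneck 3, flow now 14.
Augment Res→J3→TankA→J1→P1→Out: bottleneck 1, flow now 15.
Augment Res→J3→TankA→J1→J4→Out: bottleneck 5, flow now 20.
Augment Res→J3→TankB→TankA→J1→J4→Out: bottleneck 3, flow now 23. (uses reverse residual edge)
No augmenting path remains; maximum flow = 23.
By max-flow min-cut, the minimum cut capacity equals the max flow.
In the residual graph, reachable from Res: {Res, TankA, J3, TankB, J1, P1}.
Min-cut edges: TankB→J4 (5), J1→J4 (8), P1→Out (10); capacity 5 + 8 + 10 = 23.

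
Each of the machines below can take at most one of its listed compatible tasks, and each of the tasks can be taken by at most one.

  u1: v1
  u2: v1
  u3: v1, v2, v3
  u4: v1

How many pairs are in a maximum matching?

Unit-capacity flow: source→left, listed edges, right→sink; max matching = max flow.
Augmenting path u1→v1 (+1); matched 1.
Augmenting path u3→v2 (+1); matched 2.
No augmenting path remains; maximum matching = 2.
König certificate: {u3, v1} is a vertex cover of size 2 (every listed pair touches it), so no matching can be larger.

2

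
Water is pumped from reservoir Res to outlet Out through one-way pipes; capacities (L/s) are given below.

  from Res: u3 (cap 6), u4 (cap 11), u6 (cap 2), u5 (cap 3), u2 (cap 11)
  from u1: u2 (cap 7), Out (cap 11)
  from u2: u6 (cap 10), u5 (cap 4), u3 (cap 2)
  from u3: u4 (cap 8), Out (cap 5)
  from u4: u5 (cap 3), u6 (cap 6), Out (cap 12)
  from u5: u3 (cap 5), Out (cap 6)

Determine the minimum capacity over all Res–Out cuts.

Augment Res→u3→Out: bottleneck 5, flow now 5.
Augment Res→u4→Out: bottleneck 11, flow now 16.
Augment Res→u5→Out: bottleneck 3, flow now 19.
Augment Res→u2→u5→Out: bottleneck 3, flow now 22.
Augment Res→u3→u4→Out: bottleneck 1, flow now 23.
No augmenting path remains; maximum flow = 23.
By max-flow min-cut, the minimum cut capacity equals the max flow.
In the residual graph, reachable from Res: {Res, u2, u3, u4, u5, u6}.
Min-cut edges: u3→Out (5), u4→Out (12), u5→Out (6); capacity 5 + 12 + 6 = 23.

23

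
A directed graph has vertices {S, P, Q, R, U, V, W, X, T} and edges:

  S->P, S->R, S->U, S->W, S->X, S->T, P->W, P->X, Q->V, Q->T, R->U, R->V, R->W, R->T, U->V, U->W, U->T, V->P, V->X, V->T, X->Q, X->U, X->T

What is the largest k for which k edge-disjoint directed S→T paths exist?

5

Assign every edge capacity 1; by Menger, the answer equals the max flow.
Path S→T (+1); total 1.
Path S→R→T (+1); total 2.
Path S→U→T (+1); total 3.
Path S→X→T (+1); total 4.
Path S→P→X→Q→T (+1); total 5.
No residual S→T path; max flow = 5.
Certifying cut of size 5: {S→P, S→R, S→T, S→U, S→X}.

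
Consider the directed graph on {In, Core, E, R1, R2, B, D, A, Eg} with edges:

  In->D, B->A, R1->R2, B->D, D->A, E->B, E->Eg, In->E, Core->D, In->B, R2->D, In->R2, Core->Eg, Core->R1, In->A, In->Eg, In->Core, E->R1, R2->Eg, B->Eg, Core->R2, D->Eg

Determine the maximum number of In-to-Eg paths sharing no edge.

6

Assign every edge capacity 1; by Menger, the answer equals the max flow.
Path In→Eg (+1); total 1.
Path In→Core→Eg (+1); total 2.
Path In→E→Eg (+1); total 3.
Path In→R2→Eg (+1); total 4.
Path In→B→Eg (+1); total 5.
Path In→D→Eg (+1); total 6.
No residual In→Eg path; max flow = 6.
Certifying cut of size 6: {In→B, In→Core, In→D, In→E, In→Eg, In→R2}.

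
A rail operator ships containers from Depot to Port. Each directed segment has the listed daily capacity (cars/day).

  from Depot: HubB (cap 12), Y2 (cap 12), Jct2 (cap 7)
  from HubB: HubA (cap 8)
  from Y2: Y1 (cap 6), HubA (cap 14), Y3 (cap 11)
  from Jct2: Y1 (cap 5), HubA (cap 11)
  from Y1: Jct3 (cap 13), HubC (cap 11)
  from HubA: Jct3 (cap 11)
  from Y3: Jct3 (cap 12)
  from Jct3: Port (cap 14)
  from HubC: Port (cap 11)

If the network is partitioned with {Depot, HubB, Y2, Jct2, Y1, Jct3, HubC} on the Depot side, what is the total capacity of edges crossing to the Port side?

Edges leaving {Depot, HubB, Y2, Jct2, Y1, Jct3, HubC}: HubB→HubA (8), Y2→HubA (14), Y2→Y3 (11), Jct2→HubA (11), Jct3→Port (14), HubC→Port (11).
Cut capacity = 8 + 14 + 11 + 11 + 14 + 11 = 69.

69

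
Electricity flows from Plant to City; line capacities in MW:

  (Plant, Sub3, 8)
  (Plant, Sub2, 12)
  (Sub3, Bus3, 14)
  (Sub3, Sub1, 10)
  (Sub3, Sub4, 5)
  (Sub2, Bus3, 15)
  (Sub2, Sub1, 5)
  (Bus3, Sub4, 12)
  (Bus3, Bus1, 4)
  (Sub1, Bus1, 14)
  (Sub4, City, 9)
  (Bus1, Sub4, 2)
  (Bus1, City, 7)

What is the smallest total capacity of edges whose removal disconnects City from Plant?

Augment Plant→Sub3→Sub4→City: bottleneck 5, flow now 5.
Augment Plant→Sub3→Bus3→Sub4→City: bottleneck 3, flow now 8.
Augment Plant→Sub2→Bus3→Sub4→City: bottleneck 1, flow now 9.
Augment Plant→Sub2→Bus3→Bus1→City: bottleneck 4, flow now 13.
Augment Plant→Sub2→Sub1→Bus1→City: bottleneck 3, flow now 16.
No augmenting path remains; maximum flow = 16.
By max-flow min-cut, the minimum cut capacity equals the max flow.
In the residual graph, reachable from Plant: {Plant, Sub3, Sub2, Bus3, Sub1, Sub4, Bus1}.
Min-cut edges: Sub4→City (9), Bus1→City (7); capacity 9 + 7 = 16.

16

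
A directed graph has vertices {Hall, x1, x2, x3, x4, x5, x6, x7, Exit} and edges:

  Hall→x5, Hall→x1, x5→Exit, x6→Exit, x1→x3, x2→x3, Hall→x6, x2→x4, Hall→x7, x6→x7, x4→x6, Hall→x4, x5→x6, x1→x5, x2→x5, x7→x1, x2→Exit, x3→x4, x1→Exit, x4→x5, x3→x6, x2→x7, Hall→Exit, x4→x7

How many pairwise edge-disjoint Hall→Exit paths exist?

4

Assign every edge capacity 1; by Menger, the answer equals the max flow.
Path Hall→Exit (+1); total 1.
Path Hall→x1→Exit (+1); total 2.
Path Hall→x5→Exit (+1); total 3.
Path Hall→x6→Exit (+1); total 4.
No residual Hall→Exit path; max flow = 4.
Certifying cut of size 4: {Hall→Exit, x1→Exit, x5→Exit, x6→Exit}.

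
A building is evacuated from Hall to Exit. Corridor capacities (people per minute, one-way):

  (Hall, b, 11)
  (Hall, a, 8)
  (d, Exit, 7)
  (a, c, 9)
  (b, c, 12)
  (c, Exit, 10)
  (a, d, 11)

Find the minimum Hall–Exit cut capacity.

Augment Hall→a→c→Exit: bottleneck 8, flow now 8.
Augment Hall→b→c→Exit: bottleneck 2, flow now 10.
Augment Hall→b→c→a→d→Exit: bottleneck 7, flow now 17. (uses reverse residual edge)
No augmenting path remains; maximum flow = 17.
By max-flow min-cut, the minimum cut capacity equals the max flow.
In the residual graph, reachable from Hall: {Hall, a, b, c, d}.
Min-cut edges: c→Exit (10), d→Exit (7); capacity 10 + 7 = 17.

17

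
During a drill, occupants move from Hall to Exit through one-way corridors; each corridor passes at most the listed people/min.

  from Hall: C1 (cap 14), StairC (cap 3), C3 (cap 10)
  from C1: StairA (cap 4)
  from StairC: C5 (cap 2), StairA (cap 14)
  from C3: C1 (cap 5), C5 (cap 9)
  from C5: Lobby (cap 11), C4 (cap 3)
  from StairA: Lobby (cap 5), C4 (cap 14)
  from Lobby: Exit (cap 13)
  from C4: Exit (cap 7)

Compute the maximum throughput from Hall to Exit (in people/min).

Augment Hall→C1→StairA→Lobby→Exit: bottleneck 4, flow now 4.
Augment Hall→StairC→C5→Lobby→Exit: bottleneck 2, flow now 6.
Augment Hall→StairC→StairA→Lobby→Exit: bottleneck 1, flow now 7.
Augment Hall→C3→C5→Lobby→Exit: bottleneck 6, flow now 13.
Augment Hall→C3→C5→C4→Exit: bottleneck 3, flow now 16.
No augmenting path remains; maximum flow = 16.
In the residual graph, reachable from Hall: {Hall, C1, C3}.
Min-cut edges: Hall→StairC (3), C1→StairA (4), C3→C5 (9); capacity 3 + 4 + 9 = 16.
This cut is saturated, so no flow can exceed 16.

16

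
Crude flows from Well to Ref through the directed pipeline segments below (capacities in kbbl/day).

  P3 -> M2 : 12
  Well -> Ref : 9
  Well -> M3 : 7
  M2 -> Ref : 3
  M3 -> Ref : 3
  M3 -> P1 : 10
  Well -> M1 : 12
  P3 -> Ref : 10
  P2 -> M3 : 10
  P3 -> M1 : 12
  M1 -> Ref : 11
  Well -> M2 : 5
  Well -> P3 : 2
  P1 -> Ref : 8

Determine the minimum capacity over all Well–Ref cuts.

32

Augment Well→Ref: bottleneck 9, flow now 9.
Augment Well→P3→Ref: bottleneck 2, flow now 11.
Augment Well→M1→Ref: bottleneck 11, flow now 22.
Augment Well→M2→Ref: bottleneck 3, flow now 25.
Augment Well→M3→Ref: bottleneck 3, flow now 28.
Augment Well→M3→P1→Ref: bottleneck 4, flow now 32.
No augmenting path remains; maximum flow = 32.
By max-flow min-cut, the minimum cut capacity equals the max flow.
In the residual graph, reachable from Well: {Well, M1, M2}.
Min-cut edges: Well→P3 (2), Well→M3 (7), Well→Ref (9), M1→Ref (11), M2→Ref (3); capacity 2 + 7 + 9 + 11 + 3 = 32.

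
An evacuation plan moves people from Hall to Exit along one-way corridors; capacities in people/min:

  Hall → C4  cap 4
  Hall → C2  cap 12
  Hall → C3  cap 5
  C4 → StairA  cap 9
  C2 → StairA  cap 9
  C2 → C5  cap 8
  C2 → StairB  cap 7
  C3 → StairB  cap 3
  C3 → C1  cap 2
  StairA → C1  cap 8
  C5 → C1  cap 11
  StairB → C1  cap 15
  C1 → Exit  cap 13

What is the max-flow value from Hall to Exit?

13

Augment Hall→C3→C1→Exit: bottleneck 2, flow now 2.
Augment Hall→C4→StairA→C1→Exit: bottleneck 4, flow now 6.
Augment Hall→C2→StairA→C1→Exit: bottleneck 4, flow now 10.
Augment Hall→C2→C5→C1→Exit: bottleneck 3, flow now 13.
No augmenting path remains; maximum flow = 13.
In the residual graph, reachable from Hall: {Hall, C4, C2, C3, StairA, C5, StairB, C1}.
Min-cut edges: C1→Exit (13); capacity 13 = 13.
This cut is saturated, so no flow can exceed 13.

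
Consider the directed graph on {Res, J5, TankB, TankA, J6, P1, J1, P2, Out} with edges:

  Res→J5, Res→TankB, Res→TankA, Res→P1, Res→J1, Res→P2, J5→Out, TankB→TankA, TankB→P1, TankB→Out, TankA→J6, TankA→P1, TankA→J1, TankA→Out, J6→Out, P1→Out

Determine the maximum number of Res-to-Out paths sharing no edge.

4

Assign every edge capacity 1; by Menger, the answer equals the max flow.
Path Res→J5→Out (+1); total 1.
Path Res→TankB→Out (+1); total 2.
Path Res→TankA→Out (+1); total 3.
Path Res→P1→Out (+1); total 4.
No residual Res→Out path; max flow = 4.
Certifying cut of size 4: {Res→J5, Res→P1, Res→TankA, Res→TankB}.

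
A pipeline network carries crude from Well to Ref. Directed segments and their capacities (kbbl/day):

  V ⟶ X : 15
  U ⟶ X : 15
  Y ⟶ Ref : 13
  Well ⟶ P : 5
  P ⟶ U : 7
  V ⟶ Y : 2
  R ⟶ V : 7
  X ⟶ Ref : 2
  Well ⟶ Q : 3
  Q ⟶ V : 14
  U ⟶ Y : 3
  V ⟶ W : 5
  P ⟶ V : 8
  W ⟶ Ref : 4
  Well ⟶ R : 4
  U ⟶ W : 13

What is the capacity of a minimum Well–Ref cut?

Augment Well→P→U→W→Ref: bottleneck 4, flow now 4.
Augment Well→P→U→X→Ref: bottleneck 1, flow now 5.
Augment Well→Q→V→X→Ref: bottleneck 1, flow now 6.
Augment Well→Q→V→Y→Ref: bottleneck 2, flow now 8.
Augment Well→R→V→W→U→Y→Ref: bottleneck 3, flow now 11. (uses reverse residual edge)
No augmenting path remains; maximum flow = 11.
By max-flow min-cut, the minimum cut capacity equals the max flow.
In the residual graph, reachable from Well: {Well, P, Q, R, U, V, W, X}.
Min-cut edges: U→Y (3), V→Y (2), W→Ref (4), X→Ref (2); capacity 3 + 2 + 4 + 2 = 11.

11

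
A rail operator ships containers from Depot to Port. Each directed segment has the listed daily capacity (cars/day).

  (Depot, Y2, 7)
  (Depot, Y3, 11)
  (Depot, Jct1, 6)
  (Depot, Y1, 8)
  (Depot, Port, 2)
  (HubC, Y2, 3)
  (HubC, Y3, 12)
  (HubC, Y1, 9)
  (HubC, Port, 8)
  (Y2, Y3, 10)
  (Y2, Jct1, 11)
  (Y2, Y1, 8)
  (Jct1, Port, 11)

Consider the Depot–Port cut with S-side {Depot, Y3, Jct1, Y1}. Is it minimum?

No — its capacity is 20, but the minimum cut has capacity 13.

Given cut capacity: 7 + 2 + 11 = 20.
Augment Depot→Port: bottleneck 2, flow now 2.
Augment Depot→Jct1→Port: bottleneck 6, flow now 8.
Augment Depot→Y2→Jct1→Port: bottleneck 5, flow now 13.
No augmenting path remains; maximum flow = 13.
In the residual graph, reachable from Depot: {Depot, Y2, Y3, Jct1, Y1}.
Min-cut edges: Depot→Port (2), Jct1→Port (11); capacity 2 + 11 = 13.
Cut capacity 20 exceeds the max flow 13, so it is not minimum.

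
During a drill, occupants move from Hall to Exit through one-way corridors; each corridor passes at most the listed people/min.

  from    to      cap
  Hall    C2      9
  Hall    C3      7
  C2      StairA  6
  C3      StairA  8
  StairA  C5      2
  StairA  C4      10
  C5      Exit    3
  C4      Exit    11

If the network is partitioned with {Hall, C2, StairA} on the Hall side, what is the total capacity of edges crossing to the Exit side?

Edges leaving {Hall, C2, StairA}: Hall→C3 (7), StairA→C5 (2), StairA→C4 (10).
Cut capacity = 7 + 2 + 10 = 19.

19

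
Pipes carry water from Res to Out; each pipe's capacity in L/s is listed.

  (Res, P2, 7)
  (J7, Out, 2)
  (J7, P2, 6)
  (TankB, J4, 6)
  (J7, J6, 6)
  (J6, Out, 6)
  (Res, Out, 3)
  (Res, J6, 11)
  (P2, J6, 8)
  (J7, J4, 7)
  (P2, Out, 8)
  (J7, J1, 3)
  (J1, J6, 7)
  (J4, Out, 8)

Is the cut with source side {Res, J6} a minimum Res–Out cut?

Given cut capacity: 7 + 3 + 6 = 16.
Augment Res→Out: bottleneck 3, flow now 3.
Augment Res→P2→Out: bottleneck 7, flow now 10.
Augment Res→J6→Out: bottleneck 6, flow now 16.
No augmenting path remains; maximum flow = 16.
Cut capacity 16 equals the max flow, so it is a minimum cut.

Yes — it is a minimum cut (capacity 16).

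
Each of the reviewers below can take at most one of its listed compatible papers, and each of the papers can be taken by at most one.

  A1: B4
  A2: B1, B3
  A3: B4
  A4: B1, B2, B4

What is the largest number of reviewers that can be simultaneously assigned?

3

Unit-capacity flow: source→left, listed edges, right→sink; max matching = max flow.
Augmenting path A1→B4 (+1); matched 1.
Augmenting path A2→B1 (+1); matched 2.
Augmenting path A4→B2 (+1); matched 3.
No augmenting path remains; maximum matching = 3.
König certificate: {A2, A4, B4} is a vertex cover of size 3 (every listed pair touches it), so no matching can be larger.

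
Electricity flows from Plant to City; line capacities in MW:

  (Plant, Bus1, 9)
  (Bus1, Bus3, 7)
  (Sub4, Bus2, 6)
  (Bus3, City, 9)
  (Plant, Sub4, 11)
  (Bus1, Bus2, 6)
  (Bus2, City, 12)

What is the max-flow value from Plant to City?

Augment Plant→Bus1→Bus2→City: bottleneck 6, flow now 6.
Augment Plant→Bus1→Bus3→City: bottleneck 3, flow now 9.
Augment Plant→Sub4→Bus2→City: bottleneck 6, flow now 15.
No augmenting path remains; maximum flow = 15.
In the residual graph, reachable from Plant: {Plant, Sub4}.
Min-cut edges: Plant→Bus1 (9), Sub4→Bus2 (6); capacity 9 + 6 = 15.
This cut is saturated, so no flow can exceed 15.

15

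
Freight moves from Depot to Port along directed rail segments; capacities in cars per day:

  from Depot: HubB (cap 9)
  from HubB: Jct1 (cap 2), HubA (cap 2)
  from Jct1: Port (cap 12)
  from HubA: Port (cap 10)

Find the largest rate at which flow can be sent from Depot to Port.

4

Augment Depot→HubB→Jct1→Port: bottleneck 2, flow now 2.
Augment Depot→HubB→HubA→Port: bottleneck 2, flow now 4.
No augmenting path remains; maximum flow = 4.
In the residual graph, reachable from Depot: {Depot, HubB}.
Min-cut edges: HubB→Jct1 (2), HubB→HubA (2); capacity 2 + 2 = 4.
This cut is saturated, so no flow can exceed 4.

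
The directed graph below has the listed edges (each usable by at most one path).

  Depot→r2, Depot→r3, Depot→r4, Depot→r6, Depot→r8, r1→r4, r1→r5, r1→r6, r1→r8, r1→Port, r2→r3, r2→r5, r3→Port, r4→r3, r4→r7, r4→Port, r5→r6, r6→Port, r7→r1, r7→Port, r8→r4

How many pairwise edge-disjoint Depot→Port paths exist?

Assign every edge capacity 1; by Menger, the answer equals the max flow.
Path Depot→r3→Port (+1); total 1.
Path Depot→r4→Port (+1); total 2.
Path Depot→r6→Port (+1); total 3.
Path Depot→r8→r4→r7→Port (+1); total 4.
No residual Depot→Port path; max flow = 4.
Certifying cut of size 4: {Depot→r4, Depot→r8, r3→Port, r6→Port}.

4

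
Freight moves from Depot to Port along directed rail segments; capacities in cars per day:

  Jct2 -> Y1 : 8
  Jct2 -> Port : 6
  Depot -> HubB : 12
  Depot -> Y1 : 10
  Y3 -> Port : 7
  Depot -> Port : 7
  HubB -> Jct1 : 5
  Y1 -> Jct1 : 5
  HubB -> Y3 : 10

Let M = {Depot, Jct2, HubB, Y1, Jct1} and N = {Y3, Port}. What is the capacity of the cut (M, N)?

Edges leaving {Depot, Jct2, HubB, Y1, Jct1}: Depot→Port (7), Jct2→Port (6), HubB→Y3 (10).
Cut capacity = 7 + 6 + 10 = 23.

23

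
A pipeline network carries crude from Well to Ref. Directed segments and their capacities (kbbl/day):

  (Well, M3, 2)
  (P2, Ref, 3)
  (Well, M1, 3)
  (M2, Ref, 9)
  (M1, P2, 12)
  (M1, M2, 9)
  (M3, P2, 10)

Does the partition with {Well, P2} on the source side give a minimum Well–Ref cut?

No — its capacity is 8, but the minimum cut has capacity 5.

Given cut capacity: 3 + 2 + 3 = 8.
Augment Well→M1→M2→Ref: bottleneck 3, flow now 3.
Augment Well→M3→P2→Ref: bottleneck 2, flow now 5.
No augmenting path remains; maximum flow = 5.
In the residual graph, reachable from Well: {Well}.
Min-cut edges: Well→M1 (3), Well→M3 (2); capacity 3 + 2 = 5.
Cut capacity 8 exceeds the max flow 5, so it is not minimum.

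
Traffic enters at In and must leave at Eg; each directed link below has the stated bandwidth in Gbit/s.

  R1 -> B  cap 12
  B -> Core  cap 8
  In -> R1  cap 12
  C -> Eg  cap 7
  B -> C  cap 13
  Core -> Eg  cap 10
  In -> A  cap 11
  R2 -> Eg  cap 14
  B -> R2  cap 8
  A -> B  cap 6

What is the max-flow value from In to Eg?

18

Augment In→A→B→Core→Eg: bottleneck 6, flow now 6.
Augment In→R1→B→Core→Eg: bottleneck 2, flow now 8.
Augment In→R1→B→R2→Eg: bottleneck 8, flow now 16.
Augment In→R1→B→C→Eg: bottleneck 2, flow now 18.
No augmenting path remains; maximum flow = 18.
In the residual graph, reachable from In: {In, A}.
Min-cut edges: In→R1 (12), A→B (6); capacity 12 + 6 = 18.
This cut is saturated, so no flow can exceed 18.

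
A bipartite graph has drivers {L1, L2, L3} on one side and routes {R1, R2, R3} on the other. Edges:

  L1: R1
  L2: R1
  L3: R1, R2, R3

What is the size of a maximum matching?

2

Unit-capacity flow: source→left, listed edges, right→sink; max matching = max flow.
Augmenting path L1→R1 (+1); matched 1.
Augmenting path L3→R2 (+1); matched 2.
No augmenting path remains; maximum matching = 2.
König certificate: {L3, R1} is a vertex cover of size 2 (every listed pair touches it), so no matching can be larger.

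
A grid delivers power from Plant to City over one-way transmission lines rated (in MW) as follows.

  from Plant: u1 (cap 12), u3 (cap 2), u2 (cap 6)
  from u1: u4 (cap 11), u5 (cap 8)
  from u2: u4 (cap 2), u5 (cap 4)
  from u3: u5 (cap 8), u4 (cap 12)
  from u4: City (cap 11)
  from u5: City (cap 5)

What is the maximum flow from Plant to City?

Augment Plant→u1→u4→City: bottleneck 11, flow now 11.
Augment Plant→u1→u5→City: bottleneck 1, flow now 12.
Augment Plant→u2→u5→City: bottleneck 4, flow now 16.
No augmenting path remains; maximum flow = 16.
In the residual graph, reachable from Plant: {Plant, u1, u2, u3, u4, u5}.
Min-cut edges: u4→City (11), u5→City (5); capacity 11 + 5 = 16.
This cut is saturated, so no flow can exceed 16.

16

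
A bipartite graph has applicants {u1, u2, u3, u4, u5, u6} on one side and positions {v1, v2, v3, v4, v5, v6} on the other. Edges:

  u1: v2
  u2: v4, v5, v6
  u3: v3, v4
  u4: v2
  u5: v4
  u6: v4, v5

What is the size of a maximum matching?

Unit-capacity flow: source→left, listed edges, right→sink; max matching = max flow.
Augmenting path u1→v2 (+1); matched 1.
Augmenting path u2→v4 (+1); matched 2.
Augmenting path u3→v3 (+1); matched 3.
Augmenting path u6→v5 (+1); matched 4.
Augmenting path u5→v4→u2→v6 (+1); matched 5.
No augmenting path remains; maximum matching = 5.
König certificate: {u2, u3, u5, u6, v2} is a vertex cover of size 5 (every listed pair touches it), so no matching can be larger.

5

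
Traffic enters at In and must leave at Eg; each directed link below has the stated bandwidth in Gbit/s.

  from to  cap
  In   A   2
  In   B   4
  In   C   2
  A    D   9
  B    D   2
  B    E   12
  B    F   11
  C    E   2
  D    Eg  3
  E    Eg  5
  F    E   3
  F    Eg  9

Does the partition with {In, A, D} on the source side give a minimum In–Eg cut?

No — its capacity is 9, but the minimum cut has capacity 8.

Given cut capacity: 4 + 2 + 3 = 9.
Augment In→A→D→Eg: bottleneck 2, flow now 2.
Augment In→B→D→Eg: bottleneck 1, flow now 3.
Augment In→B→E→Eg: bottleneck 3, flow now 6.
Augment In→C→E→Eg: bottleneck 2, flow now 8.
No augmenting path remains; maximum flow = 8.
In the residual graph, reachable from In: {In}.
Min-cut edges: In→A (2), In→B (4), In→C (2); capacity 2 + 4 + 2 = 8.
Cut capacity 9 exceeds the max flow 8, so it is not minimum.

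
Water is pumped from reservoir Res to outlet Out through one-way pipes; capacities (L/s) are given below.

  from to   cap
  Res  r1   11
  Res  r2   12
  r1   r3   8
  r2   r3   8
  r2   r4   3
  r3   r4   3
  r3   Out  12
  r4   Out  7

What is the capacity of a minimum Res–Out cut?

Augment Res→r1→r3→Out: bottleneck 8, flow now 8.
Augment Res→r2→r3→Out: bottleneck 4, flow now 12.
Augment Res→r2→r4→Out: bottleneck 3, flow now 15.
Augment Res→r2→r3→r4→Out: bottleneck 3, flow now 18.
No augmenting path remains; maximum flow = 18.
By max-flow min-cut, the minimum cut capacity equals the max flow.
In the residual graph, reachable from Res: {Res, r1, r2, r3}.
Min-cut edges: r2→r4 (3), r3→r4 (3), r3→Out (12); capacity 3 + 3 + 12 = 18.

18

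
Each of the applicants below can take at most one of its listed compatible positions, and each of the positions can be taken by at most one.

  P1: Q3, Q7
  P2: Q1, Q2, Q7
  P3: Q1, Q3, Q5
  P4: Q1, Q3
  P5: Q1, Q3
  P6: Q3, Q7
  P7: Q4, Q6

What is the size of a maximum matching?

Unit-capacity flow: source→left, listed edges, right→sink; max matching = max flow.
Augmenting path P1→Q3 (+1); matched 1.
Augmenting path P2→Q1 (+1); matched 2.
Augmenting path P3→Q5 (+1); matched 3.
Augmenting path P6→Q7 (+1); matched 4.
Augmenting path P7→Q4 (+1); matched 5.
Augmenting path P4→Q1→P2→Q2 (+1); matched 6.
No augmenting path remains; maximum matching = 6.
König certificate: {P2, P3, P7, Q1, Q3, Q7} is a vertex cover of size 6 (every listed pair touches it), so no matching can be larger.

6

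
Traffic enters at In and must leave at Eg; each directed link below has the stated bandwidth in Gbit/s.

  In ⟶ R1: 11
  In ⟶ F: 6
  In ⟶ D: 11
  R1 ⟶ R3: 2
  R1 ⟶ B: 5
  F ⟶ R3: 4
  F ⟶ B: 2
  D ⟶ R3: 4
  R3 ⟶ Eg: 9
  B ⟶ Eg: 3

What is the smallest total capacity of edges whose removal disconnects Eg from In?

12

Augment In→R1→R3→Eg: bottleneck 2, flow now 2.
Augment In→R1→B→Eg: bottleneck 3, flow now 5.
Augment In→F→R3→Eg: bottleneck 4, flow now 9.
Augment In→D→R3→Eg: bottleneck 3, flow now 12.
No augmenting path remains; maximum flow = 12.
By max-flow min-cut, the minimum cut capacity equals the max flow.
In the residual graph, reachable from In: {In, R1, F, D, R3, B}.
Min-cut edges: R3→Eg (9), B→Eg (3); capacity 9 + 3 = 12.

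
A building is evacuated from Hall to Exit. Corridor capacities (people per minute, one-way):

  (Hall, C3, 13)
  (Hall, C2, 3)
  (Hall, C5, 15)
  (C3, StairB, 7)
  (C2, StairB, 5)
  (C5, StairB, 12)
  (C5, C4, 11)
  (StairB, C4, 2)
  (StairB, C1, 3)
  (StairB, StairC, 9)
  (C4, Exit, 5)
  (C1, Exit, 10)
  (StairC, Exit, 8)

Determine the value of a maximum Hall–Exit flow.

Augment Hall→C5→C4→Exit: bottleneck 5, flow now 5.
Augment Hall→C3→StairB→C1→Exit: bottleneck 3, flow now 8.
Augment Hall→C3→StairB→StairC→Exit: bottleneck 4, flow now 12.
Augment Hall→C2→StairB→StairC→Exit: bottleneck 3, flow now 15.
Augment Hall→C5→StairB→StairC→Exit: bottleneck 1, flow now 16.
No augmenting path remains; maximum flow = 16.
In the residual graph, reachable from Hall: {Hall, C3, C2, C5, StairB, C4, StairC}.
Min-cut edges: StairB→C1 (3), C4→Exit (5), StairC→Exit (8); capacity 3 + 5 + 8 = 16.
This cut is saturated, so no flow can exceed 16.

16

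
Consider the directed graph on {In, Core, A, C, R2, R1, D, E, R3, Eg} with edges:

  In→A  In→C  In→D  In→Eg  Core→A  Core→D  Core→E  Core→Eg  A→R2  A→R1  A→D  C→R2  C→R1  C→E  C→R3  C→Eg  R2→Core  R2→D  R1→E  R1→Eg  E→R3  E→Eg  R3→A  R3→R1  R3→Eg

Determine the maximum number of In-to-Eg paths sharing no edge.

Assign every edge capacity 1; by Menger, the answer equals the max flow.
Path In→Eg (+1); total 1.
Path In→C→Eg (+1); total 2.
Path In→A→R1→Eg (+1); total 3.
No residual In→Eg path; max flow = 3.
Certifying cut of size 3: {In→A, In→C, In→Eg}.

3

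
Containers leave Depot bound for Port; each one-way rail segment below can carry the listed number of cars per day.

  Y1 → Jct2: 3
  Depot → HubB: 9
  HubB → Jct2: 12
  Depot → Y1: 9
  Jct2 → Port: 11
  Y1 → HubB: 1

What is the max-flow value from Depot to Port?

Augment Depot→Y1→Jct2→Port: bottleneck 3, flow now 3.
Augment Depot→HubB→Jct2→Port: bottleneck 8, flow now 11.
No augmenting path remains; maximum flow = 11.
In the residual graph, reachable from Depot: {Depot, Y1, HubB, Jct2}.
Min-cut edges: Jct2→Port (11); capacity 11 = 11.
This cut is saturated, so no flow can exceed 11.

11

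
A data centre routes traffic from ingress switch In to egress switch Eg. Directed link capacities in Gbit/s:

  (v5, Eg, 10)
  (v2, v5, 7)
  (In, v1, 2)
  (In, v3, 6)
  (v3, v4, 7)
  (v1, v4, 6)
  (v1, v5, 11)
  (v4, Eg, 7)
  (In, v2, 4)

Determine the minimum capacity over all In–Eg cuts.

12

Augment In→v1→v4→Eg: bottleneck 2, flow now 2.
Augment In→v2→v5→Eg: bottleneck 4, flow now 6.
Augment In→v3→v4→Eg: bottleneck 5, flow now 11.
Augment In→v3→v4→v1→v5→Eg: bottleneck 1, flow now 12. (uses reverse residual edge)
No augmenting path remains; maximum flow = 12.
By max-flow min-cut, the minimum cut capacity equals the max flow.
In the residual graph, reachable from In: {In}.
Min-cut edges: In→v1 (2), In→v2 (4), In→v3 (6); capacity 2 + 4 + 6 = 12.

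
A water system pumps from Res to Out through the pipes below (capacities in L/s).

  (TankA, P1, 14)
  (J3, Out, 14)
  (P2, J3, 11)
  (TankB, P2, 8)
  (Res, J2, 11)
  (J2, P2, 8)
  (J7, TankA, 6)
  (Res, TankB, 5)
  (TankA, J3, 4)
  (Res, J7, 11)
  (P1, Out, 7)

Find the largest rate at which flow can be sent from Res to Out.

17

Augment Res→TankB→P2→J3→Out: bottleneck 5, flow now 5.
Augment Res→J2→P2→J3→Out: bottleneck 6, flow now 11.
Augment Res→J7→TankA→J3→Out: bottleneck 3, flow now 14.
Augment Res→J7→TankA→P1→Out: bottleneck 3, flow now 17.
No augmenting path remains; maximum flow = 17.
In the residual graph, reachable from Res: {Res, TankB, J2, J7, P2}.
Min-cut edges: J7→TankA (6), P2→J3 (11); capacity 6 + 11 = 17.
This cut is saturated, so no flow can exceed 17.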